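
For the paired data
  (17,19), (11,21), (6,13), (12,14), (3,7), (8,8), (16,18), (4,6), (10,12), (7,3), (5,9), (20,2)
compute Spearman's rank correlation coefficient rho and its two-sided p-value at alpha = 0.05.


Step 1: Rank x and y separately (midranks; no ties here).
rank(x): 17->11, 11->8, 6->4, 12->9, 3->1, 8->6, 16->10, 4->2, 10->7, 7->5, 5->3, 20->12
rank(y): 19->11, 21->12, 13->8, 14->9, 7->4, 8->5, 18->10, 6->3, 12->7, 3->2, 9->6, 2->1
Step 2: d_i = R_x(i) - R_y(i); compute d_i^2.
  (11-11)^2=0, (8-12)^2=16, (4-8)^2=16, (9-9)^2=0, (1-4)^2=9, (6-5)^2=1, (10-10)^2=0, (2-3)^2=1, (7-7)^2=0, (5-2)^2=9, (3-6)^2=9, (12-1)^2=121
sum(d^2) = 182.
Step 3: rho = 1 - 6*182 / (12*(12^2 - 1)) = 1 - 1092/1716 = 0.363636.
Step 4: Under H0, t = rho * sqrt((n-2)/(1-rho^2)) = 1.2344 ~ t(10).
Step 5: Two-sided p-value from the t-distribution with 10 df = 0.245265.
Step 6: alpha = 0.05. fail to reject H0.

rho = 0.3636, p = 0.245265, fail to reject H0 at alpha = 0.05.


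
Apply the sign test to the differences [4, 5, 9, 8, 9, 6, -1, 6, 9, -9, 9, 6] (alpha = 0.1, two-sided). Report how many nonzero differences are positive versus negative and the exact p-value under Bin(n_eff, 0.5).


Step 1: Discard zero differences. Original n = 12; n_eff = number of nonzero differences = 12.
Nonzero differences (with sign): +4, +5, +9, +8, +9, +6, -1, +6, +9, -9, +9, +6
Step 2: Count signs: positive = 10, negative = 2.
Step 3: Under H0: P(positive) = 0.5, so the number of positives S ~ Bin(12, 0.5).
Step 4: Two-sided exact p-value = sum of Bin(12,0.5) probabilities at or below the observed probability = 0.038574.
Step 5: alpha = 0.1. reject H0.

n_eff = 12, pos = 10, neg = 2, p = 0.038574, reject H0.


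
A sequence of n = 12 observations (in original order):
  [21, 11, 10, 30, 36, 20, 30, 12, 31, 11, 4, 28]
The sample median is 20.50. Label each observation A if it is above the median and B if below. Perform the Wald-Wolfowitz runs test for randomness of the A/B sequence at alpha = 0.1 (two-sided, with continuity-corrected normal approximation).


Step 1: Compute median = 20.50; label A = above, B = below.
Labels in order: ABBAABABABBA  (n_A = 6, n_B = 6)
Step 2: Count runs R = 9.
Step 3: Under H0 (random ordering), E[R] = 2*n_A*n_B/(n_A+n_B) + 1 = 2*6*6/12 + 1 = 7.0000.
        Var[R] = 2*n_A*n_B*(2*n_A*n_B - n_A - n_B) / ((n_A+n_B)^2 * (n_A+n_B-1)) = 4320/1584 = 2.7273.
        SD[R] = 1.6514.
Step 4: Continuity-corrected z = (R - 0.5 - E[R]) / SD[R] = (9 - 0.5 - 7.0000) / 1.6514 = 0.9083.
Step 5: Two-sided p-value via normal approximation = 2*(1 - Phi(|z|)) = 0.363722.
Step 6: alpha = 0.1. fail to reject H0.

R = 9, z = 0.9083, p = 0.363722, fail to reject H0.


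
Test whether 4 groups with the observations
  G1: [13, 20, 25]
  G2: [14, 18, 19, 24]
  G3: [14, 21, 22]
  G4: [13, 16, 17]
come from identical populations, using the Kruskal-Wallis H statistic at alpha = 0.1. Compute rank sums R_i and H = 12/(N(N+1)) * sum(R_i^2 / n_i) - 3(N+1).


Step 1: Combine all N = 13 observations and assign midranks.
sorted (value, group, rank): (13,G1,1.5), (13,G4,1.5), (14,G2,3.5), (14,G3,3.5), (16,G4,5), (17,G4,6), (18,G2,7), (19,G2,8), (20,G1,9), (21,G3,10), (22,G3,11), (24,G2,12), (25,G1,13)
Step 2: Sum ranks within each group.
R_1 = 23.5 (n_1 = 3)
R_2 = 30.5 (n_2 = 4)
R_3 = 24.5 (n_3 = 3)
R_4 = 12.5 (n_4 = 3)
Step 3: H = 12/(N(N+1)) * sum(R_i^2/n_i) - 3(N+1)
     = 12/(13*14) * (23.5^2/3 + 30.5^2/4 + 24.5^2/3 + 12.5^2/3) - 3*14
     = 0.065934 * 668.812 - 42
     = 2.097527.
Step 4: Ties present; correction factor C = 1 - 12/(13^3 - 13) = 0.994505. Corrected H = 2.097527 / 0.994505 = 2.109116.
Step 5: Under H0, H ~ chi^2(3); p-value = 0.550071.
Step 6: alpha = 0.1. fail to reject H0.

H = 2.1091, df = 3, p = 0.550071, fail to reject H0.


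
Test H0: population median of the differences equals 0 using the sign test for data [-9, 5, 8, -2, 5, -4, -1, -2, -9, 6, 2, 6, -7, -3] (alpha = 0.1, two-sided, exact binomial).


Step 1: Discard zero differences. Original n = 14; n_eff = number of nonzero differences = 14.
Nonzero differences (with sign): -9, +5, +8, -2, +5, -4, -1, -2, -9, +6, +2, +6, -7, -3
Step 2: Count signs: positive = 6, negative = 8.
Step 3: Under H0: P(positive) = 0.5, so the number of positives S ~ Bin(14, 0.5).
Step 4: Two-sided exact p-value = sum of Bin(14,0.5) probabilities at or below the observed probability = 0.790527.
Step 5: alpha = 0.1. fail to reject H0.

n_eff = 14, pos = 6, neg = 8, p = 0.790527, fail to reject H0.


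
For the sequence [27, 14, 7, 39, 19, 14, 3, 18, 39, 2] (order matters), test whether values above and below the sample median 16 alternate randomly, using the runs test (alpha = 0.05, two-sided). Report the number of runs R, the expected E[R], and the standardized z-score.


Step 1: Compute median = 16; label A = above, B = below.
Labels in order: ABBAABBAAB  (n_A = 5, n_B = 5)
Step 2: Count runs R = 6.
Step 3: Under H0 (random ordering), E[R] = 2*n_A*n_B/(n_A+n_B) + 1 = 2*5*5/10 + 1 = 6.0000.
        Var[R] = 2*n_A*n_B*(2*n_A*n_B - n_A - n_B) / ((n_A+n_B)^2 * (n_A+n_B-1)) = 2000/900 = 2.2222.
        SD[R] = 1.4907.
Step 4: R = E[R], so z = 0 with no continuity correction.
Step 5: Two-sided p-value via normal approximation = 2*(1 - Phi(|z|)) = 1.000000.
Step 6: alpha = 0.05. fail to reject H0.

R = 6, z = 0.0000, p = 1.000000, fail to reject H0.


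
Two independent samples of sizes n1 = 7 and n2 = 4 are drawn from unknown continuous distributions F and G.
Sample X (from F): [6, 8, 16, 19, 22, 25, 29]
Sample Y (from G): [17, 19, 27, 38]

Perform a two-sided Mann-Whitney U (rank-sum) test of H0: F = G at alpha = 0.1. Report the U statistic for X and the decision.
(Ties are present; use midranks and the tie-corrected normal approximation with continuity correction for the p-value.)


Step 1: Combine and sort all 11 observations; assign midranks.
sorted (value, group): (6,X), (8,X), (16,X), (17,Y), (19,X), (19,Y), (22,X), (25,X), (27,Y), (29,X), (38,Y)
ranks: 6->1, 8->2, 16->3, 17->4, 19->5.5, 19->5.5, 22->7, 25->8, 27->9, 29->10, 38->11
Step 2: Rank sum for X: R1 = 1 + 2 + 3 + 5.5 + 7 + 8 + 10 = 36.5.
Step 3: U_X = R1 - n1(n1+1)/2 = 36.5 - 7*8/2 = 36.5 - 28 = 8.5.
       U_Y = n1*n2 - U_X = 28 - 8.5 = 19.5.
Step 4: Ties are present, so use the tie-corrected normal approximation (with continuity correction) for the p-value.
Step 5: p-value = 0.343605; compare to alpha = 0.1. fail to reject H0.

U_X = 8.5, p = 0.343605, fail to reject H0 at alpha = 0.1.


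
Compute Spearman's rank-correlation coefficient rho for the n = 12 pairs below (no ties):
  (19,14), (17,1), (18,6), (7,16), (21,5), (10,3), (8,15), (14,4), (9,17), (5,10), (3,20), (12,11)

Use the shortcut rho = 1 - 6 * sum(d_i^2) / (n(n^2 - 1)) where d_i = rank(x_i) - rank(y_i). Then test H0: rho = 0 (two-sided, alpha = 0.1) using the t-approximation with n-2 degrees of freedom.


Step 1: Rank x and y separately (midranks; no ties here).
rank(x): 19->11, 17->9, 18->10, 7->3, 21->12, 10->6, 8->4, 14->8, 9->5, 5->2, 3->1, 12->7
rank(y): 14->8, 1->1, 6->5, 16->10, 5->4, 3->2, 15->9, 4->3, 17->11, 10->6, 20->12, 11->7
Step 2: d_i = R_x(i) - R_y(i); compute d_i^2.
  (11-8)^2=9, (9-1)^2=64, (10-5)^2=25, (3-10)^2=49, (12-4)^2=64, (6-2)^2=16, (4-9)^2=25, (8-3)^2=25, (5-11)^2=36, (2-6)^2=16, (1-12)^2=121, (7-7)^2=0
sum(d^2) = 450.
Step 3: rho = 1 - 6*450 / (12*(12^2 - 1)) = 1 - 2700/1716 = -0.573427.
Step 4: Under H0, t = rho * sqrt((n-2)/(1-rho^2)) = -2.2134 ~ t(10).
Step 5: Two-sided p-value from the t-distribution with 10 df = 0.051266.
Step 6: alpha = 0.1. reject H0.

rho = -0.5734, p = 0.051266, reject H0 at alpha = 0.1.


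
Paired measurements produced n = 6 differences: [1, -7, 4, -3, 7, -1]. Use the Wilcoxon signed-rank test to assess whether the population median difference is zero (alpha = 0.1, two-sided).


Step 1: Drop any zero differences (none here) and take |d_i|.
|d| = [1, 7, 4, 3, 7, 1]
Step 2: Midrank |d_i| (ties get averaged ranks).
ranks: |1|->1.5, |7|->5.5, |4|->4, |3|->3, |7|->5.5, |1|->1.5
Step 3: Attach original signs; sum ranks with positive sign and with negative sign.
W+ = 1.5 + 4 + 5.5 = 11
W- = 5.5 + 3 + 1.5 = 10
(Check: W+ + W- = 21 should equal n(n+1)/2 = 21.)
Step 4: Test statistic W = min(W+, W-) = 10.
Step 5: Ties in |d|, so use the tie-corrected normal approximation.
        E[W] = n(n+1)/4 = 6*7/4 = 10.5.
        Tie groups: |d|=1 (t=2), |d|=7 (t=2); sum(t^3 - t) = 12.
        Var[W] = n(n+1)(2n+1)/24 - sum(t^3-t)/48 = 546/24 - 12/48 = 22.5.
        z = (W - E[W]) / sqrt(Var[W]) = (10 - 10.5) / 4.7434 = -0.1054.
        Two-sided p = 2*Phi(z) = 0.916051.
Step 6: alpha = 0.1. fail to reject H0.

W+ = 11, W- = 10, W = min = 10, p = 0.916051, fail to reject H0.


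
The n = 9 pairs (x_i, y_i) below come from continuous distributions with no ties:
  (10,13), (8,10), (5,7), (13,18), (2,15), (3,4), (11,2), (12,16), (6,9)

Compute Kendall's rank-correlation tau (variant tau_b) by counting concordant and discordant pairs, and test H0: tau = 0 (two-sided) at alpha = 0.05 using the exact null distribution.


Step 1: Enumerate the 36 unordered pairs (i,j) with i<j and classify each by sign(x_j-x_i) * sign(y_j-y_i).
  (1,2):dx=-2,dy=-3->C; (1,3):dx=-5,dy=-6->C; (1,4):dx=+3,dy=+5->C; (1,5):dx=-8,dy=+2->D
  (1,6):dx=-7,dy=-9->C; (1,7):dx=+1,dy=-11->D; (1,8):dx=+2,dy=+3->C; (1,9):dx=-4,dy=-4->C
  (2,3):dx=-3,dy=-3->C; (2,4):dx=+5,dy=+8->C; (2,5):dx=-6,dy=+5->D; (2,6):dx=-5,dy=-6->C
  (2,7):dx=+3,dy=-8->D; (2,8):dx=+4,dy=+6->C; (2,9):dx=-2,dy=-1->C; (3,4):dx=+8,dy=+11->C
  (3,5):dx=-3,dy=+8->D; (3,6):dx=-2,dy=-3->C; (3,7):dx=+6,dy=-5->D; (3,8):dx=+7,dy=+9->C
  (3,9):dx=+1,dy=+2->C; (4,5):dx=-11,dy=-3->C; (4,6):dx=-10,dy=-14->C; (4,7):dx=-2,dy=-16->C
  (4,8):dx=-1,dy=-2->C; (4,9):dx=-7,dy=-9->C; (5,6):dx=+1,dy=-11->D; (5,7):dx=+9,dy=-13->D
  (5,8):dx=+10,dy=+1->C; (5,9):dx=+4,dy=-6->D; (6,7):dx=+8,dy=-2->D; (6,8):dx=+9,dy=+12->C
  (6,9):dx=+3,dy=+5->C; (7,8):dx=+1,dy=+14->C; (7,9):dx=-5,dy=+7->D; (8,9):dx=-6,dy=-7->C
Step 2: C = 25, D = 11, total pairs = 36.
Step 3: tau = (C - D)/(n(n-1)/2) = (25 - 11)/36 = 0.388889.
Step 4: Exact two-sided p-value (enumerate n! = 362880 permutations of y under H0): p = 0.180181.
Step 5: alpha = 0.05. fail to reject H0.

tau_b = 0.3889 (C=25, D=11), p = 0.180181, fail to reject H0.


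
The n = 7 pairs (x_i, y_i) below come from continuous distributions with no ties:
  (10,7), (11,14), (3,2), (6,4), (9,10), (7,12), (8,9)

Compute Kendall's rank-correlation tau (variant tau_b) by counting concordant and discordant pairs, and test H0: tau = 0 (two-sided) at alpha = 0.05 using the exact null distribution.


Step 1: Enumerate the 21 unordered pairs (i,j) with i<j and classify each by sign(x_j-x_i) * sign(y_j-y_i).
  (1,2):dx=+1,dy=+7->C; (1,3):dx=-7,dy=-5->C; (1,4):dx=-4,dy=-3->C; (1,5):dx=-1,dy=+3->D
  (1,6):dx=-3,dy=+5->D; (1,7):dx=-2,dy=+2->D; (2,3):dx=-8,dy=-12->C; (2,4):dx=-5,dy=-10->C
  (2,5):dx=-2,dy=-4->C; (2,6):dx=-4,dy=-2->C; (2,7):dx=-3,dy=-5->C; (3,4):dx=+3,dy=+2->C
  (3,5):dx=+6,dy=+8->C; (3,6):dx=+4,dy=+10->C; (3,7):dx=+5,dy=+7->C; (4,5):dx=+3,dy=+6->C
  (4,6):dx=+1,dy=+8->C; (4,7):dx=+2,dy=+5->C; (5,6):dx=-2,dy=+2->D; (5,7):dx=-1,dy=-1->C
  (6,7):dx=+1,dy=-3->D
Step 2: C = 16, D = 5, total pairs = 21.
Step 3: tau = (C - D)/(n(n-1)/2) = (16 - 5)/21 = 0.523810.
Step 4: Exact two-sided p-value (enumerate n! = 5040 permutations of y under H0): p = 0.136111.
Step 5: alpha = 0.05. fail to reject H0.

tau_b = 0.5238 (C=16, D=5), p = 0.136111, fail to reject H0.


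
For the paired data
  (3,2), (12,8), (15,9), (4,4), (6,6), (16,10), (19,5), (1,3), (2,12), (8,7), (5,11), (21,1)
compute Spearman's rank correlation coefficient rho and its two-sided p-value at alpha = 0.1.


Step 1: Rank x and y separately (midranks; no ties here).
rank(x): 3->3, 12->8, 15->9, 4->4, 6->6, 16->10, 19->11, 1->1, 2->2, 8->7, 5->5, 21->12
rank(y): 2->2, 8->8, 9->9, 4->4, 6->6, 10->10, 5->5, 3->3, 12->12, 7->7, 11->11, 1->1
Step 2: d_i = R_x(i) - R_y(i); compute d_i^2.
  (3-2)^2=1, (8-8)^2=0, (9-9)^2=0, (4-4)^2=0, (6-6)^2=0, (10-10)^2=0, (11-5)^2=36, (1-3)^2=4, (2-12)^2=100, (7-7)^2=0, (5-11)^2=36, (12-1)^2=121
sum(d^2) = 298.
Step 3: rho = 1 - 6*298 / (12*(12^2 - 1)) = 1 - 1788/1716 = -0.041958.
Step 4: Under H0, t = rho * sqrt((n-2)/(1-rho^2)) = -0.1328 ~ t(10).
Step 5: Two-sided p-value from the t-distribution with 10 df = 0.896986.
Step 6: alpha = 0.1. fail to reject H0.

rho = -0.0420, p = 0.896986, fail to reject H0 at alpha = 0.1.


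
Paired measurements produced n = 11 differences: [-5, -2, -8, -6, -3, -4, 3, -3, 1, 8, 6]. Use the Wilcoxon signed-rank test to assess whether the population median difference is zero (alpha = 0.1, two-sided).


Step 1: Drop any zero differences (none here) and take |d_i|.
|d| = [5, 2, 8, 6, 3, 4, 3, 3, 1, 8, 6]
Step 2: Midrank |d_i| (ties get averaged ranks).
ranks: |5|->7, |2|->2, |8|->10.5, |6|->8.5, |3|->4, |4|->6, |3|->4, |3|->4, |1|->1, |8|->10.5, |6|->8.5
Step 3: Attach original signs; sum ranks with positive sign and with negative sign.
W+ = 4 + 1 + 10.5 + 8.5 = 24
W- = 7 + 2 + 10.5 + 8.5 + 4 + 6 + 4 = 42
(Check: W+ + W- = 66 should equal n(n+1)/2 = 66.)
Step 4: Test statistic W = min(W+, W-) = 24.
Step 5: Ties in |d|, so use the tie-corrected normal approximation.
        E[W] = n(n+1)/4 = 11*12/4 = 33.
        Tie groups: |d|=3 (t=3), |d|=6 (t=2), |d|=8 (t=2); sum(t^3 - t) = 36.
        Var[W] = n(n+1)(2n+1)/24 - sum(t^3-t)/48 = 3036/24 - 36/48 = 125.75.
        z = (W - E[W]) / sqrt(Var[W]) = (24 - 33) / 11.2138 = -0.8026.
        Two-sided p = 2*Phi(z) = 0.422217.
Step 6: alpha = 0.1. fail to reject H0.

W+ = 24, W- = 42, W = min = 24, p = 0.422217, fail to reject H0.


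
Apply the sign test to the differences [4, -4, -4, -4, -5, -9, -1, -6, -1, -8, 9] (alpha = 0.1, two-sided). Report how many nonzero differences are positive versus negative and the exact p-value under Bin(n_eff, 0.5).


Step 1: Discard zero differences. Original n = 11; n_eff = number of nonzero differences = 11.
Nonzero differences (with sign): +4, -4, -4, -4, -5, -9, -1, -6, -1, -8, +9
Step 2: Count signs: positive = 2, negative = 9.
Step 3: Under H0: P(positive) = 0.5, so the number of positives S ~ Bin(11, 0.5).
Step 4: Two-sided exact p-value = sum of Bin(11,0.5) probabilities at or below the observed probability = 0.065430.
Step 5: alpha = 0.1. reject H0.

n_eff = 11, pos = 2, neg = 9, p = 0.065430, reject H0.


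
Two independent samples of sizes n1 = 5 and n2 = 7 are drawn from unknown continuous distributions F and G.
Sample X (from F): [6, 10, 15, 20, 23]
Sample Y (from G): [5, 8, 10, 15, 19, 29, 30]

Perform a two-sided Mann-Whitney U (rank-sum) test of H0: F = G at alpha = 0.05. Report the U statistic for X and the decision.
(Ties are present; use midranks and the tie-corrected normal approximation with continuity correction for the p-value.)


Step 1: Combine and sort all 12 observations; assign midranks.
sorted (value, group): (5,Y), (6,X), (8,Y), (10,X), (10,Y), (15,X), (15,Y), (19,Y), (20,X), (23,X), (29,Y), (30,Y)
ranks: 5->1, 6->2, 8->3, 10->4.5, 10->4.5, 15->6.5, 15->6.5, 19->8, 20->9, 23->10, 29->11, 30->12
Step 2: Rank sum for X: R1 = 2 + 4.5 + 6.5 + 9 + 10 = 32.
Step 3: U_X = R1 - n1(n1+1)/2 = 32 - 5*6/2 = 32 - 15 = 17.
       U_Y = n1*n2 - U_X = 35 - 17 = 18.
Step 4: Ties are present, so use the tie-corrected normal approximation (with continuity correction) for the p-value.
Step 5: p-value = 1.000000; compare to alpha = 0.05. fail to reject H0.

U_X = 17, p = 1.000000, fail to reject H0 at alpha = 0.05.


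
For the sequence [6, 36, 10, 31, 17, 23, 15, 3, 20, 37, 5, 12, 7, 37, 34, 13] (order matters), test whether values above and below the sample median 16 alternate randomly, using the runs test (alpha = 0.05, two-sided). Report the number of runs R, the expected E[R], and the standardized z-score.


Step 1: Compute median = 16; label A = above, B = below.
Labels in order: BABAAABBAABBBAAB  (n_A = 8, n_B = 8)
Step 2: Count runs R = 9.
Step 3: Under H0 (random ordering), E[R] = 2*n_A*n_B/(n_A+n_B) + 1 = 2*8*8/16 + 1 = 9.0000.
        Var[R] = 2*n_A*n_B*(2*n_A*n_B - n_A - n_B) / ((n_A+n_B)^2 * (n_A+n_B-1)) = 14336/3840 = 3.7333.
        SD[R] = 1.9322.
Step 4: R = E[R], so z = 0 with no continuity correction.
Step 5: Two-sided p-value via normal approximation = 2*(1 - Phi(|z|)) = 1.000000.
Step 6: alpha = 0.05. fail to reject H0.

R = 9, z = 0.0000, p = 1.000000, fail to reject H0.


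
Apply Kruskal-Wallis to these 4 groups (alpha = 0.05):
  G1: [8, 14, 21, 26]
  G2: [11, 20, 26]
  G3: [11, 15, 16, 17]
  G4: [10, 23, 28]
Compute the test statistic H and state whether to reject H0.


Step 1: Combine all N = 14 observations and assign midranks.
sorted (value, group, rank): (8,G1,1), (10,G4,2), (11,G2,3.5), (11,G3,3.5), (14,G1,5), (15,G3,6), (16,G3,7), (17,G3,8), (20,G2,9), (21,G1,10), (23,G4,11), (26,G1,12.5), (26,G2,12.5), (28,G4,14)
Step 2: Sum ranks within each group.
R_1 = 28.5 (n_1 = 4)
R_2 = 25 (n_2 = 3)
R_3 = 24.5 (n_3 = 4)
R_4 = 27 (n_4 = 3)
Step 3: H = 12/(N(N+1)) * sum(R_i^2/n_i) - 3(N+1)
     = 12/(14*15) * (28.5^2/4 + 25^2/3 + 24.5^2/4 + 27^2/3) - 3*15
     = 0.057143 * 804.458 - 45
     = 0.969048.
Step 4: Ties present; correction factor C = 1 - 12/(14^3 - 14) = 0.995604. Corrected H = 0.969048 / 0.995604 = 0.973326.
Step 5: Under H0, H ~ chi^2(3); p-value = 0.807706.
Step 6: alpha = 0.05. fail to reject H0.

H = 0.9733, df = 3, p = 0.807706, fail to reject H0.


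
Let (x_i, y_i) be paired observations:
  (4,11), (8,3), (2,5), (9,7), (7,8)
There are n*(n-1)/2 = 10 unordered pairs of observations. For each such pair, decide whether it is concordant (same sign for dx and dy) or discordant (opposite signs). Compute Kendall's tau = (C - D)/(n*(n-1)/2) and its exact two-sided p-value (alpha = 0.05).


Step 1: Enumerate the 10 unordered pairs (i,j) with i<j and classify each by sign(x_j-x_i) * sign(y_j-y_i).
  (1,2):dx=+4,dy=-8->D; (1,3):dx=-2,dy=-6->C; (1,4):dx=+5,dy=-4->D; (1,5):dx=+3,dy=-3->D
  (2,3):dx=-6,dy=+2->D; (2,4):dx=+1,dy=+4->C; (2,5):dx=-1,dy=+5->D; (3,4):dx=+7,dy=+2->C
  (3,5):dx=+5,dy=+3->C; (4,5):dx=-2,dy=+1->D
Step 2: C = 4, D = 6, total pairs = 10.
Step 3: tau = (C - D)/(n(n-1)/2) = (4 - 6)/10 = -0.200000.
Step 4: Exact two-sided p-value (enumerate n! = 120 permutations of y under H0): p = 0.816667.
Step 5: alpha = 0.05. fail to reject H0.

tau_b = -0.2000 (C=4, D=6), p = 0.816667, fail to reject H0.


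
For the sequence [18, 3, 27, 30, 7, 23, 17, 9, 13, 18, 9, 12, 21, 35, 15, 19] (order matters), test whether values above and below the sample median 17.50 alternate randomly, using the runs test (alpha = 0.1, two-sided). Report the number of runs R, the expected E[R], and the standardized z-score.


Step 1: Compute median = 17.50; label A = above, B = below.
Labels in order: ABAABABBBABBAABA  (n_A = 8, n_B = 8)
Step 2: Count runs R = 11.
Step 3: Under H0 (random ordering), E[R] = 2*n_A*n_B/(n_A+n_B) + 1 = 2*8*8/16 + 1 = 9.0000.
        Var[R] = 2*n_A*n_B*(2*n_A*n_B - n_A - n_B) / ((n_A+n_B)^2 * (n_A+n_B-1)) = 14336/3840 = 3.7333.
        SD[R] = 1.9322.
Step 4: Continuity-corrected z = (R - 0.5 - E[R]) / SD[R] = (11 - 0.5 - 9.0000) / 1.9322 = 0.7763.
Step 5: Two-sided p-value via normal approximation = 2*(1 - Phi(|z|)) = 0.437558.
Step 6: alpha = 0.1. fail to reject H0.

R = 11, z = 0.7763, p = 0.437558, fail to reject H0.


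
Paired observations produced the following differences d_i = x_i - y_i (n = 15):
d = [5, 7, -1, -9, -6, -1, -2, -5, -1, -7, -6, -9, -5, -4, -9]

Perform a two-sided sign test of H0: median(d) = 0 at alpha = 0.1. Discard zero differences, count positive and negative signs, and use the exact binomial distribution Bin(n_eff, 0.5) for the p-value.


Step 1: Discard zero differences. Original n = 15; n_eff = number of nonzero differences = 15.
Nonzero differences (with sign): +5, +7, -1, -9, -6, -1, -2, -5, -1, -7, -6, -9, -5, -4, -9
Step 2: Count signs: positive = 2, negative = 13.
Step 3: Under H0: P(positive) = 0.5, so the number of positives S ~ Bin(15, 0.5).
Step 4: Two-sided exact p-value = sum of Bin(15,0.5) probabilities at or below the observed probability = 0.007385.
Step 5: alpha = 0.1. reject H0.

n_eff = 15, pos = 2, neg = 13, p = 0.007385, reject H0.


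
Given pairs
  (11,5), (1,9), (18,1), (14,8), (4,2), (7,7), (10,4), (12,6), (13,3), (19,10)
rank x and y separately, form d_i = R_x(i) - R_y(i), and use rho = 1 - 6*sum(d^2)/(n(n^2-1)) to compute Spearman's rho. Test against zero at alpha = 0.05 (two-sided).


Step 1: Rank x and y separately (midranks; no ties here).
rank(x): 11->5, 1->1, 18->9, 14->8, 4->2, 7->3, 10->4, 12->6, 13->7, 19->10
rank(y): 5->5, 9->9, 1->1, 8->8, 2->2, 7->7, 4->4, 6->6, 3->3, 10->10
Step 2: d_i = R_x(i) - R_y(i); compute d_i^2.
  (5-5)^2=0, (1-9)^2=64, (9-1)^2=64, (8-8)^2=0, (2-2)^2=0, (3-7)^2=16, (4-4)^2=0, (6-6)^2=0, (7-3)^2=16, (10-10)^2=0
sum(d^2) = 160.
Step 3: rho = 1 - 6*160 / (10*(10^2 - 1)) = 1 - 960/990 = 0.030303.
Step 4: Under H0, t = rho * sqrt((n-2)/(1-rho^2)) = 0.0857 ~ t(8).
Step 5: Two-sided p-value from the t-distribution with 8 df = 0.933773.
Step 6: alpha = 0.05. fail to reject H0.

rho = 0.0303, p = 0.933773, fail to reject H0 at alpha = 0.05.


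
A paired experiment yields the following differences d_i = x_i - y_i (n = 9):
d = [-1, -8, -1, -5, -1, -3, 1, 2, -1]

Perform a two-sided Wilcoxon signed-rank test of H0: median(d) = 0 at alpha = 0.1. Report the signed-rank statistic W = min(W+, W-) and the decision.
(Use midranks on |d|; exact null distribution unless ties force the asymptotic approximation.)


Step 1: Drop any zero differences (none here) and take |d_i|.
|d| = [1, 8, 1, 5, 1, 3, 1, 2, 1]
Step 2: Midrank |d_i| (ties get averaged ranks).
ranks: |1|->3, |8|->9, |1|->3, |5|->8, |1|->3, |3|->7, |1|->3, |2|->6, |1|->3
Step 3: Attach original signs; sum ranks with positive sign and with negative sign.
W+ = 3 + 6 = 9
W- = 3 + 9 + 3 + 8 + 3 + 7 + 3 = 36
(Check: W+ + W- = 45 should equal n(n+1)/2 = 45.)
Step 4: Test statistic W = min(W+, W-) = 9.
Step 5: Ties in |d|, so use the tie-corrected normal approximation.
        E[W] = n(n+1)/4 = 9*10/4 = 22.5.
        Tie groups: |d|=1 (t=5); sum(t^3 - t) = 120.
        Var[W] = n(n+1)(2n+1)/24 - sum(t^3-t)/48 = 1710/24 - 120/48 = 68.75.
        z = (W - E[W]) / sqrt(Var[W]) = (9 - 22.5) / 8.2916 = -1.6282.
        Two-sided p = 2*Phi(z) = 0.103491.
Step 6: alpha = 0.1. fail to reject H0.

W+ = 9, W- = 36, W = min = 9, p = 0.103491, fail to reject H0.


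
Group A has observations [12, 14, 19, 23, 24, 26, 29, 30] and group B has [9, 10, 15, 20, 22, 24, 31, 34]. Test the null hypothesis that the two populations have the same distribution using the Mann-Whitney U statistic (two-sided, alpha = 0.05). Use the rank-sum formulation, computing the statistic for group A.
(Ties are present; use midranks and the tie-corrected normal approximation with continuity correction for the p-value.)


Step 1: Combine and sort all 16 observations; assign midranks.
sorted (value, group): (9,Y), (10,Y), (12,X), (14,X), (15,Y), (19,X), (20,Y), (22,Y), (23,X), (24,X), (24,Y), (26,X), (29,X), (30,X), (31,Y), (34,Y)
ranks: 9->1, 10->2, 12->3, 14->4, 15->5, 19->6, 20->7, 22->8, 23->9, 24->10.5, 24->10.5, 26->12, 29->13, 30->14, 31->15, 34->16
Step 2: Rank sum for X: R1 = 3 + 4 + 6 + 9 + 10.5 + 12 + 13 + 14 = 71.5.
Step 3: U_X = R1 - n1(n1+1)/2 = 71.5 - 8*9/2 = 71.5 - 36 = 35.5.
       U_Y = n1*n2 - U_X = 64 - 35.5 = 28.5.
Step 4: Ties are present, so use the tie-corrected normal approximation (with continuity correction) for the p-value.
Step 5: p-value = 0.752538; compare to alpha = 0.05. fail to reject H0.

U_X = 35.5, p = 0.752538, fail to reject H0 at alpha = 0.05.


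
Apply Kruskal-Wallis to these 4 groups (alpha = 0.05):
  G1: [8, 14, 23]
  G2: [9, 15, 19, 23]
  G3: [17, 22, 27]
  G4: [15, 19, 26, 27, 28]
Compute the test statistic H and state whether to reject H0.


Step 1: Combine all N = 15 observations and assign midranks.
sorted (value, group, rank): (8,G1,1), (9,G2,2), (14,G1,3), (15,G2,4.5), (15,G4,4.5), (17,G3,6), (19,G2,7.5), (19,G4,7.5), (22,G3,9), (23,G1,10.5), (23,G2,10.5), (26,G4,12), (27,G3,13.5), (27,G4,13.5), (28,G4,15)
Step 2: Sum ranks within each group.
R_1 = 14.5 (n_1 = 3)
R_2 = 24.5 (n_2 = 4)
R_3 = 28.5 (n_3 = 3)
R_4 = 52.5 (n_4 = 5)
Step 3: H = 12/(N(N+1)) * sum(R_i^2/n_i) - 3(N+1)
     = 12/(15*16) * (14.5^2/3 + 24.5^2/4 + 28.5^2/3 + 52.5^2/5) - 3*16
     = 0.050000 * 1042.15 - 48
     = 4.107292.
Step 4: Ties present; correction factor C = 1 - 24/(15^3 - 15) = 0.992857. Corrected H = 4.107292 / 0.992857 = 4.136841.
Step 5: Under H0, H ~ chi^2(3); p-value = 0.247062.
Step 6: alpha = 0.05. fail to reject H0.

H = 4.1368, df = 3, p = 0.247062, fail to reject H0.


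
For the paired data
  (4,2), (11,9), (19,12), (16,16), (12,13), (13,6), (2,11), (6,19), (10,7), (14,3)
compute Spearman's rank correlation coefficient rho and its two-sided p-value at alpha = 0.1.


Step 1: Rank x and y separately (midranks; no ties here).
rank(x): 4->2, 11->5, 19->10, 16->9, 12->6, 13->7, 2->1, 6->3, 10->4, 14->8
rank(y): 2->1, 9->5, 12->7, 16->9, 13->8, 6->3, 11->6, 19->10, 7->4, 3->2
Step 2: d_i = R_x(i) - R_y(i); compute d_i^2.
  (2-1)^2=1, (5-5)^2=0, (10-7)^2=9, (9-9)^2=0, (6-8)^2=4, (7-3)^2=16, (1-6)^2=25, (3-10)^2=49, (4-4)^2=0, (8-2)^2=36
sum(d^2) = 140.
Step 3: rho = 1 - 6*140 / (10*(10^2 - 1)) = 1 - 840/990 = 0.151515.
Step 4: Under H0, t = rho * sqrt((n-2)/(1-rho^2)) = 0.4336 ~ t(8).
Step 5: Two-sided p-value from the t-distribution with 8 df = 0.676065.
Step 6: alpha = 0.1. fail to reject H0.

rho = 0.1515, p = 0.676065, fail to reject H0 at alpha = 0.1.


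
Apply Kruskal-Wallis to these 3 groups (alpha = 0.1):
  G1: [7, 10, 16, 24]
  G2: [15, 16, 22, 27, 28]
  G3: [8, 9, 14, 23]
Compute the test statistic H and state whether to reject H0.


Step 1: Combine all N = 13 observations and assign midranks.
sorted (value, group, rank): (7,G1,1), (8,G3,2), (9,G3,3), (10,G1,4), (14,G3,5), (15,G2,6), (16,G1,7.5), (16,G2,7.5), (22,G2,9), (23,G3,10), (24,G1,11), (27,G2,12), (28,G2,13)
Step 2: Sum ranks within each group.
R_1 = 23.5 (n_1 = 4)
R_2 = 47.5 (n_2 = 5)
R_3 = 20 (n_3 = 4)
Step 3: H = 12/(N(N+1)) * sum(R_i^2/n_i) - 3(N+1)
     = 12/(13*14) * (23.5^2/4 + 47.5^2/5 + 20^2/4) - 3*14
     = 0.065934 * 689.312 - 42
     = 3.449176.
Step 4: Ties present; correction factor C = 1 - 6/(13^3 - 13) = 0.997253. Corrected H = 3.449176 / 0.997253 = 3.458678.
Step 5: Under H0, H ~ chi^2(2); p-value = 0.177402.
Step 6: alpha = 0.1. fail to reject H0.

H = 3.4587, df = 2, p = 0.177402, fail to reject H0.


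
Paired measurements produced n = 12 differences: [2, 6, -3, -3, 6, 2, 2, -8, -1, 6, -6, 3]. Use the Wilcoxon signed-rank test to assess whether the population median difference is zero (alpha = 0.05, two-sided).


Step 1: Drop any zero differences (none here) and take |d_i|.
|d| = [2, 6, 3, 3, 6, 2, 2, 8, 1, 6, 6, 3]
Step 2: Midrank |d_i| (ties get averaged ranks).
ranks: |2|->3, |6|->9.5, |3|->6, |3|->6, |6|->9.5, |2|->3, |2|->3, |8|->12, |1|->1, |6|->9.5, |6|->9.5, |3|->6
Step 3: Attach original signs; sum ranks with positive sign and with negative sign.
W+ = 3 + 9.5 + 9.5 + 3 + 3 + 9.5 + 6 = 43.5
W- = 6 + 6 + 12 + 1 + 9.5 = 34.5
(Check: W+ + W- = 78 should equal n(n+1)/2 = 78.)
Step 4: Test statistic W = min(W+, W-) = 34.5.
Step 5: Ties in |d|, so use the tie-corrected normal approximation.
        E[W] = n(n+1)/4 = 12*13/4 = 39.
        Tie groups: |d|=2 (t=3), |d|=3 (t=3), |d|=6 (t=4); sum(t^3 - t) = 108.
        Var[W] = n(n+1)(2n+1)/24 - sum(t^3-t)/48 = 3900/24 - 108/48 = 160.25.
        z = (W - E[W]) / sqrt(Var[W]) = (34.5 - 39) / 12.6590 = -0.3555.
        Two-sided p = 2*Phi(z) = 0.722231.
Step 6: alpha = 0.05. fail to reject H0.

W+ = 43.5, W- = 34.5, W = min = 34.5, p = 0.722231, fail to reject H0.


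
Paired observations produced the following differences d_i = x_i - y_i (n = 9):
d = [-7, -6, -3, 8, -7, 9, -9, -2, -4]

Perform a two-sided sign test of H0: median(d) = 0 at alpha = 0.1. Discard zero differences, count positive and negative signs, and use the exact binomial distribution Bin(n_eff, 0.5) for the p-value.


Step 1: Discard zero differences. Original n = 9; n_eff = number of nonzero differences = 9.
Nonzero differences (with sign): -7, -6, -3, +8, -7, +9, -9, -2, -4
Step 2: Count signs: positive = 2, negative = 7.
Step 3: Under H0: P(positive) = 0.5, so the number of positives S ~ Bin(9, 0.5).
Step 4: Two-sided exact p-value = sum of Bin(9,0.5) probabilities at or below the observed probability = 0.179688.
Step 5: alpha = 0.1. fail to reject H0.

n_eff = 9, pos = 2, neg = 7, p = 0.179688, fail to reject H0.


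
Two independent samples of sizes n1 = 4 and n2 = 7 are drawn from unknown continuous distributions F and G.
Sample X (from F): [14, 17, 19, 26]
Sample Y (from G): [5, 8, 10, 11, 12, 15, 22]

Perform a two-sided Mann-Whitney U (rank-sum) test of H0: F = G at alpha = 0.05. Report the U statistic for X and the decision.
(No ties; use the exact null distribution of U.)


Step 1: Combine and sort all 11 observations; assign midranks.
sorted (value, group): (5,Y), (8,Y), (10,Y), (11,Y), (12,Y), (14,X), (15,Y), (17,X), (19,X), (22,Y), (26,X)
ranks: 5->1, 8->2, 10->3, 11->4, 12->5, 14->6, 15->7, 17->8, 19->9, 22->10, 26->11
Step 2: Rank sum for X: R1 = 6 + 8 + 9 + 11 = 34.
Step 3: U_X = R1 - n1(n1+1)/2 = 34 - 4*5/2 = 34 - 10 = 24.
       U_Y = n1*n2 - U_X = 28 - 24 = 4.
Step 4: No ties, so the exact null distribution of U (based on enumerating the C(11,4) = 330 equally likely rank assignments) gives the two-sided p-value.
Step 5: p-value = 0.072727; compare to alpha = 0.05. fail to reject H0.

U_X = 24, p = 0.072727, fail to reject H0 at alpha = 0.05.


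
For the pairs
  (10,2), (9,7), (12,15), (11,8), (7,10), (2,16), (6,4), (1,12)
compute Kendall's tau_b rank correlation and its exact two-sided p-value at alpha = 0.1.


Step 1: Enumerate the 28 unordered pairs (i,j) with i<j and classify each by sign(x_j-x_i) * sign(y_j-y_i).
  (1,2):dx=-1,dy=+5->D; (1,3):dx=+2,dy=+13->C; (1,4):dx=+1,dy=+6->C; (1,5):dx=-3,dy=+8->D
  (1,6):dx=-8,dy=+14->D; (1,7):dx=-4,dy=+2->D; (1,8):dx=-9,dy=+10->D; (2,3):dx=+3,dy=+8->C
  (2,4):dx=+2,dy=+1->C; (2,5):dx=-2,dy=+3->D; (2,6):dx=-7,dy=+9->D; (2,7):dx=-3,dy=-3->C
  (2,8):dx=-8,dy=+5->D; (3,4):dx=-1,dy=-7->C; (3,5):dx=-5,dy=-5->C; (3,6):dx=-10,dy=+1->D
  (3,7):dx=-6,dy=-11->C; (3,8):dx=-11,dy=-3->C; (4,5):dx=-4,dy=+2->D; (4,6):dx=-9,dy=+8->D
  (4,7):dx=-5,dy=-4->C; (4,8):dx=-10,dy=+4->D; (5,6):dx=-5,dy=+6->D; (5,7):dx=-1,dy=-6->C
  (5,8):dx=-6,dy=+2->D; (6,7):dx=+4,dy=-12->D; (6,8):dx=-1,dy=-4->C; (7,8):dx=-5,dy=+8->D
Step 2: C = 12, D = 16, total pairs = 28.
Step 3: tau = (C - D)/(n(n-1)/2) = (12 - 16)/28 = -0.142857.
Step 4: Exact two-sided p-value (enumerate n! = 40320 permutations of y under H0): p = 0.719544.
Step 5: alpha = 0.1. fail to reject H0.

tau_b = -0.1429 (C=12, D=16), p = 0.719544, fail to reject H0.


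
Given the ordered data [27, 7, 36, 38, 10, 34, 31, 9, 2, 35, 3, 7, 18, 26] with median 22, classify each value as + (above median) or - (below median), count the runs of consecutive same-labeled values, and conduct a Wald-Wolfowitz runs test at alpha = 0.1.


Step 1: Compute median = 22; label A = above, B = below.
Labels in order: ABAABAABBABBBA  (n_A = 7, n_B = 7)
Step 2: Count runs R = 9.
Step 3: Under H0 (random ordering), E[R] = 2*n_A*n_B/(n_A+n_B) + 1 = 2*7*7/14 + 1 = 8.0000.
        Var[R] = 2*n_A*n_B*(2*n_A*n_B - n_A - n_B) / ((n_A+n_B)^2 * (n_A+n_B-1)) = 8232/2548 = 3.2308.
        SD[R] = 1.7974.
Step 4: Continuity-corrected z = (R - 0.5 - E[R]) / SD[R] = (9 - 0.5 - 8.0000) / 1.7974 = 0.2782.
Step 5: Two-sided p-value via normal approximation = 2*(1 - Phi(|z|)) = 0.780879.
Step 6: alpha = 0.1. fail to reject H0.

R = 9, z = 0.2782, p = 0.780879, fail to reject H0.


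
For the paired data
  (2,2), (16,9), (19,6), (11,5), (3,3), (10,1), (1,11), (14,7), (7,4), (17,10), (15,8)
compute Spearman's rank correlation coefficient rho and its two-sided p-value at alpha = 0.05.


Step 1: Rank x and y separately (midranks; no ties here).
rank(x): 2->2, 16->9, 19->11, 11->6, 3->3, 10->5, 1->1, 14->7, 7->4, 17->10, 15->8
rank(y): 2->2, 9->9, 6->6, 5->5, 3->3, 1->1, 11->11, 7->7, 4->4, 10->10, 8->8
Step 2: d_i = R_x(i) - R_y(i); compute d_i^2.
  (2-2)^2=0, (9-9)^2=0, (11-6)^2=25, (6-5)^2=1, (3-3)^2=0, (5-1)^2=16, (1-11)^2=100, (7-7)^2=0, (4-4)^2=0, (10-10)^2=0, (8-8)^2=0
sum(d^2) = 142.
Step 3: rho = 1 - 6*142 / (11*(11^2 - 1)) = 1 - 852/1320 = 0.354545.
Step 4: Under H0, t = rho * sqrt((n-2)/(1-rho^2)) = 1.1375 ~ t(9).
Step 5: Two-sided p-value from the t-distribution with 9 df = 0.284693.
Step 6: alpha = 0.05. fail to reject H0.

rho = 0.3545, p = 0.284693, fail to reject H0 at alpha = 0.05.


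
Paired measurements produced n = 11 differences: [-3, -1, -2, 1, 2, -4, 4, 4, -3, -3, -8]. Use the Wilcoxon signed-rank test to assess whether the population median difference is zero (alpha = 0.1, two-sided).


Step 1: Drop any zero differences (none here) and take |d_i|.
|d| = [3, 1, 2, 1, 2, 4, 4, 4, 3, 3, 8]
Step 2: Midrank |d_i| (ties get averaged ranks).
ranks: |3|->6, |1|->1.5, |2|->3.5, |1|->1.5, |2|->3.5, |4|->9, |4|->9, |4|->9, |3|->6, |3|->6, |8|->11
Step 3: Attach original signs; sum ranks with positive sign and with negative sign.
W+ = 1.5 + 3.5 + 9 + 9 = 23
W- = 6 + 1.5 + 3.5 + 9 + 6 + 6 + 11 = 43
(Check: W+ + W- = 66 should equal n(n+1)/2 = 66.)
Step 4: Test statistic W = min(W+, W-) = 23.
Step 5: Ties in |d|, so use the tie-corrected normal approximation.
        E[W] = n(n+1)/4 = 11*12/4 = 33.
        Tie groups: |d|=1 (t=2), |d|=2 (t=2), |d|=3 (t=3), |d|=4 (t=3); sum(t^3 - t) = 60.
        Var[W] = n(n+1)(2n+1)/24 - sum(t^3-t)/48 = 3036/24 - 60/48 = 125.25.
        z = (W - E[W]) / sqrt(Var[W]) = (23 - 33) / 11.1915 = -0.8935.
        Two-sided p = 2*Phi(z) = 0.371571.
Step 6: alpha = 0.1. fail to reject H0.

W+ = 23, W- = 43, W = min = 23, p = 0.371571, fail to reject H0.


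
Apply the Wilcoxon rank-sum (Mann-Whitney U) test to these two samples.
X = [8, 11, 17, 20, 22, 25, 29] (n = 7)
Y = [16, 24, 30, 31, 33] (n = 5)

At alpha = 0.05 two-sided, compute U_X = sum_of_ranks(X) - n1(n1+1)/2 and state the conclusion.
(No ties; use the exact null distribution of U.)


Step 1: Combine and sort all 12 observations; assign midranks.
sorted (value, group): (8,X), (11,X), (16,Y), (17,X), (20,X), (22,X), (24,Y), (25,X), (29,X), (30,Y), (31,Y), (33,Y)
ranks: 8->1, 11->2, 16->3, 17->4, 20->5, 22->6, 24->7, 25->8, 29->9, 30->10, 31->11, 33->12
Step 2: Rank sum for X: R1 = 1 + 2 + 4 + 5 + 6 + 8 + 9 = 35.
Step 3: U_X = R1 - n1(n1+1)/2 = 35 - 7*8/2 = 35 - 28 = 7.
       U_Y = n1*n2 - U_X = 35 - 7 = 28.
Step 4: No ties, so the exact null distribution of U (based on enumerating the C(12,7) = 792 equally likely rank assignments) gives the two-sided p-value.
Step 5: p-value = 0.106061; compare to alpha = 0.05. fail to reject H0.

U_X = 7, p = 0.106061, fail to reject H0 at alpha = 0.05.


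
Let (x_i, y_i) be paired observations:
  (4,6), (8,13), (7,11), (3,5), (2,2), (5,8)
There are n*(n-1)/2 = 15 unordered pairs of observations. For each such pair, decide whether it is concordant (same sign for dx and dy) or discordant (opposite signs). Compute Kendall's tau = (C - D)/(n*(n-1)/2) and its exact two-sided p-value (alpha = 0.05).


Step 1: Enumerate the 15 unordered pairs (i,j) with i<j and classify each by sign(x_j-x_i) * sign(y_j-y_i).
  (1,2):dx=+4,dy=+7->C; (1,3):dx=+3,dy=+5->C; (1,4):dx=-1,dy=-1->C; (1,5):dx=-2,dy=-4->C
  (1,6):dx=+1,dy=+2->C; (2,3):dx=-1,dy=-2->C; (2,4):dx=-5,dy=-8->C; (2,5):dx=-6,dy=-11->C
  (2,6):dx=-3,dy=-5->C; (3,4):dx=-4,dy=-6->C; (3,5):dx=-5,dy=-9->C; (3,6):dx=-2,dy=-3->C
  (4,5):dx=-1,dy=-3->C; (4,6):dx=+2,dy=+3->C; (5,6):dx=+3,dy=+6->C
Step 2: C = 15, D = 0, total pairs = 15.
Step 3: tau = (C - D)/(n(n-1)/2) = (15 - 0)/15 = 1.000000.
Step 4: Exact two-sided p-value (enumerate n! = 720 permutations of y under H0): p = 0.002778.
Step 5: alpha = 0.05. reject H0.

tau_b = 1.0000 (C=15, D=0), p = 0.002778, reject H0.


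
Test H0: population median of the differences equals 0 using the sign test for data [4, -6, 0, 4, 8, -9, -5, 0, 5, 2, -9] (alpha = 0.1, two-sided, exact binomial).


Step 1: Discard zero differences. Original n = 11; n_eff = number of nonzero differences = 9.
Nonzero differences (with sign): +4, -6, +4, +8, -9, -5, +5, +2, -9
Step 2: Count signs: positive = 5, negative = 4.
Step 3: Under H0: P(positive) = 0.5, so the number of positives S ~ Bin(9, 0.5).
Step 4: Two-sided exact p-value = sum of Bin(9,0.5) probabilities at or below the observed probability = 1.000000.
Step 5: alpha = 0.1. fail to reject H0.

n_eff = 9, pos = 5, neg = 4, p = 1.000000, fail to reject H0.


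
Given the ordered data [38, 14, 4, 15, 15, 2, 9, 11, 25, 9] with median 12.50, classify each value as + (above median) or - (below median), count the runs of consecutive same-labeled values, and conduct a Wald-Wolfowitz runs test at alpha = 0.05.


Step 1: Compute median = 12.50; label A = above, B = below.
Labels in order: AABAABBBAB  (n_A = 5, n_B = 5)
Step 2: Count runs R = 6.
Step 3: Under H0 (random ordering), E[R] = 2*n_A*n_B/(n_A+n_B) + 1 = 2*5*5/10 + 1 = 6.0000.
        Var[R] = 2*n_A*n_B*(2*n_A*n_B - n_A - n_B) / ((n_A+n_B)^2 * (n_A+n_B-1)) = 2000/900 = 2.2222.
        SD[R] = 1.4907.
Step 4: R = E[R], so z = 0 with no continuity correction.
Step 5: Two-sided p-value via normal approximation = 2*(1 - Phi(|z|)) = 1.000000.
Step 6: alpha = 0.05. fail to reject H0.

R = 6, z = 0.0000, p = 1.000000, fail to reject H0.


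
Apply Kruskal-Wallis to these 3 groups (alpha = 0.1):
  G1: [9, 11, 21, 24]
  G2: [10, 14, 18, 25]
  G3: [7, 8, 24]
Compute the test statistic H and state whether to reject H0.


Step 1: Combine all N = 11 observations and assign midranks.
sorted (value, group, rank): (7,G3,1), (8,G3,2), (9,G1,3), (10,G2,4), (11,G1,5), (14,G2,6), (18,G2,7), (21,G1,8), (24,G1,9.5), (24,G3,9.5), (25,G2,11)
Step 2: Sum ranks within each group.
R_1 = 25.5 (n_1 = 4)
R_2 = 28 (n_2 = 4)
R_3 = 12.5 (n_3 = 3)
Step 3: H = 12/(N(N+1)) * sum(R_i^2/n_i) - 3(N+1)
     = 12/(11*12) * (25.5^2/4 + 28^2/4 + 12.5^2/3) - 3*12
     = 0.090909 * 410.646 - 36
     = 1.331439.
Step 4: Ties present; correction factor C = 1 - 6/(11^3 - 11) = 0.995455. Corrected H = 1.331439 / 0.995455 = 1.337519.
Step 5: Under H0, H ~ chi^2(2); p-value = 0.512344.
Step 6: alpha = 0.1. fail to reject H0.

H = 1.3375, df = 2, p = 0.512344, fail to reject H0.


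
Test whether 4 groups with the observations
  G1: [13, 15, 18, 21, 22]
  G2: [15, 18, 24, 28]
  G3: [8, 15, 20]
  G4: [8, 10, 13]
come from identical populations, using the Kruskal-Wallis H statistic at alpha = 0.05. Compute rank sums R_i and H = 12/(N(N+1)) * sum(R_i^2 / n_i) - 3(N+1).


Step 1: Combine all N = 15 observations and assign midranks.
sorted (value, group, rank): (8,G3,1.5), (8,G4,1.5), (10,G4,3), (13,G1,4.5), (13,G4,4.5), (15,G1,7), (15,G2,7), (15,G3,7), (18,G1,9.5), (18,G2,9.5), (20,G3,11), (21,G1,12), (22,G1,13), (24,G2,14), (28,G2,15)
Step 2: Sum ranks within each group.
R_1 = 46 (n_1 = 5)
R_2 = 45.5 (n_2 = 4)
R_3 = 19.5 (n_3 = 3)
R_4 = 9 (n_4 = 3)
Step 3: H = 12/(N(N+1)) * sum(R_i^2/n_i) - 3(N+1)
     = 12/(15*16) * (46^2/5 + 45.5^2/4 + 19.5^2/3 + 9^2/3) - 3*16
     = 0.050000 * 1094.51 - 48
     = 6.725625.
Step 4: Ties present; correction factor C = 1 - 42/(15^3 - 15) = 0.987500. Corrected H = 6.725625 / 0.987500 = 6.810759.
Step 5: Under H0, H ~ chi^2(3); p-value = 0.078180.
Step 6: alpha = 0.05. fail to reject H0.

H = 6.8108, df = 3, p = 0.078180, fail to reject H0.


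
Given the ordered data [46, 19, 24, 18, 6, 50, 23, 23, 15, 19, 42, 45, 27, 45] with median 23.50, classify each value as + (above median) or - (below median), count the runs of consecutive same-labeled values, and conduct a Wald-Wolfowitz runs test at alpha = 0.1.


Step 1: Compute median = 23.50; label A = above, B = below.
Labels in order: ABABBABBBBAAAA  (n_A = 7, n_B = 7)
Step 2: Count runs R = 7.
Step 3: Under H0 (random ordering), E[R] = 2*n_A*n_B/(n_A+n_B) + 1 = 2*7*7/14 + 1 = 8.0000.
        Var[R] = 2*n_A*n_B*(2*n_A*n_B - n_A - n_B) / ((n_A+n_B)^2 * (n_A+n_B-1)) = 8232/2548 = 3.2308.
        SD[R] = 1.7974.
Step 4: Continuity-corrected z = (R + 0.5 - E[R]) / SD[R] = (7 + 0.5 - 8.0000) / 1.7974 = -0.2782.
Step 5: Two-sided p-value via normal approximation = 2*(1 - Phi(|z|)) = 0.780879.
Step 6: alpha = 0.1. fail to reject H0.

R = 7, z = -0.2782, p = 0.780879, fail to reject H0.
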